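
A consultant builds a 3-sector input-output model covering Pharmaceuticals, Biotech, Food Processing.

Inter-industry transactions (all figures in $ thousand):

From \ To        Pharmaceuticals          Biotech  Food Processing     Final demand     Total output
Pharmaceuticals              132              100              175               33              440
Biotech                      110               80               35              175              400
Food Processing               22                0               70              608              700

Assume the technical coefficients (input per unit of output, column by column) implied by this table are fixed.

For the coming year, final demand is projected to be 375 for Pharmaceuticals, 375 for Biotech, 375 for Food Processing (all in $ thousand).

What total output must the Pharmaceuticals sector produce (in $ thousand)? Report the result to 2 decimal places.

x_1 = 992.99

Technical coefficients a_ij = z_ij / X_j:
  a_11 = 132/440 = 0.30, a_21 = 110/440 = 0.25, a_31 = 22/440 = 0.05
  a_12 = 100/400 = 0.25, a_22 = 80/400 = 0.20, a_32 = 0/400 = 0.00
  a_13 = 175/700 = 0.25, a_23 = 35/700 = 0.05, a_33 = 70/700 = 0.10
I − A =
  [   0.70    -0.25    -0.25]
  [  -0.25     0.80    -0.05]
  [  -0.05     0.00     0.90]
Cofactors of I−A, C_ij = (−1)^(i+j)·(minor ij) (rows/columns in the sector order above):
  C_11 = (0.80)(0.90) − (-0.05)(0.00) = 0.7200
  C_12 = −[(-0.25)(0.90) − (-0.05)(-0.05)] = 0.2275
  C_13 = (-0.25)(0.00) − (0.80)(-0.05) = 0.0400
  C_21 = −[(-0.25)(0.90) − (-0.25)(0.00)] = 0.2250
  C_22 = (0.70)(0.90) − (-0.25)(-0.05) = 0.6175
  C_23 = −[(0.70)(0.00) − (-0.25)(-0.05)] = 0.0125
  C_31 = (-0.25)(-0.05) − (-0.25)(0.80) = 0.2125
  C_32 = −[(0.70)(-0.05) − (-0.25)(-0.25)] = 0.0975
  C_33 = (0.70)(0.80) − (-0.25)(-0.25) = 0.4975
det(I−A) = Σ_j (I−A)_1j·C_1j = (0.70)(0.7200) + (-0.25)(0.2275) + (-0.25)(0.0400) = 0.437125
adj(I−A) = Cᵀ =
  [ 0.7200   0.2250   0.2125]
  [ 0.2275   0.6175   0.0975]
  [ 0.0400   0.0125   0.4975]
(I − A)⁻¹ = adj(I−A) / det(I−A) ≈
  [   1.6471     0.5147     0.4861]
  [   0.5204     1.4126     0.2230]
  [   0.0915     0.0286     1.1381]
x = (I − A)⁻¹ d = adj(I−A)·d / det(I−A), with det(I−A) = 0.437125:
  x_1 = (0.7200·375 + 0.2250·375 + 0.2125·375) / 0.437125 = 434.0625 / 0.437125 ≈ 992.99
  x_2 = (0.2275·375 + 0.6175·375 + 0.0975·375) / 0.437125 = 353.4375 / 0.437125 ≈ 808.55
  x_3 = (0.0400·375 + 0.0125·375 + 0.4975·375) / 0.437125 = 206.25 / 0.437125 ≈ 471.83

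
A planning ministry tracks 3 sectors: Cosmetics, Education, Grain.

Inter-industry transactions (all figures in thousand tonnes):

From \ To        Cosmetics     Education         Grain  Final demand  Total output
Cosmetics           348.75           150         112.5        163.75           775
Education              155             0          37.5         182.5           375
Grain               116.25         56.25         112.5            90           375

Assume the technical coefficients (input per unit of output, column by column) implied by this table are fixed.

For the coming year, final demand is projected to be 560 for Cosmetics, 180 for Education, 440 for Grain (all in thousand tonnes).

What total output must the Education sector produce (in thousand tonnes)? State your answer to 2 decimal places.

x_2 = 761.65

Technical coefficients a_ij = z_ij / X_j:
  a_11 = 348.75/775 = 0.45, a_21 = 155/775 = 0.20, a_31 = 116.25/775 = 0.15
  a_12 = 150/375 = 0.40, a_22 = 0/375 = 0.00, a_32 = 56.25/375 = 0.15
  a_13 = 112.5/375 = 0.30, a_23 = 37.5/375 = 0.10, a_33 = 112.5/375 = 0.30
I − A =
  [   0.55    -0.40    -0.30]
  [  -0.20     1.00    -0.10]
  [  -0.15    -0.15     0.70]
Cofactors of I−A, C_ij = (−1)^(i+j)·(minor ij) (rows/columns in the sector order above):
  C_11 = (1.00)(0.70) − (-0.10)(-0.15) = 0.6850
  C_12 = −[(-0.20)(0.70) − (-0.10)(-0.15)] = 0.1550
  C_13 = (-0.20)(-0.15) − (1.00)(-0.15) = 0.1800
  C_21 = −[(-0.40)(0.70) − (-0.30)(-0.15)] = 0.3250
  C_22 = (0.55)(0.70) − (-0.30)(-0.15) = 0.3400
  C_23 = −[(0.55)(-0.15) − (-0.40)(-0.15)] = 0.1425
  C_31 = (-0.40)(-0.10) − (-0.30)(1.00) = 0.3400
  C_32 = −[(0.55)(-0.10) − (-0.30)(-0.20)] = 0.1150
  C_33 = (0.55)(1.00) − (-0.40)(-0.20) = 0.4700
det(I−A) = Σ_j (I−A)_1j·C_1j = (0.55)(0.6850) + (-0.40)(0.1550) + (-0.30)(0.1800) = 0.26075
adj(I−A) = Cᵀ =
  [ 0.6850   0.3250   0.3400]
  [ 0.1550   0.3400   0.1150]
  [ 0.1800   0.1425   0.4700]
(I − A)⁻¹ = adj(I−A) / det(I−A) ≈
  [   2.6270     1.2464     1.3039]
  [   0.5944     1.3039     0.4410]
  [   0.6903     0.5465     1.8025]
x = (I − A)⁻¹ d = adj(I−A)·d / det(I−A), with det(I−A) = 0.26075:
  x_1 = (0.6850·560 + 0.3250·180 + 0.3400·440) / 0.26075 = 591.70 / 0.26075 ≈ 2269.22
  x_2 = (0.1550·560 + 0.3400·180 + 0.1150·440) / 0.26075 = 198.60 / 0.26075 ≈ 761.65
  x_3 = (0.1800·560 + 0.1425·180 + 0.4700·440) / 0.26075 = 333.25 / 0.26075 ≈ 1278.04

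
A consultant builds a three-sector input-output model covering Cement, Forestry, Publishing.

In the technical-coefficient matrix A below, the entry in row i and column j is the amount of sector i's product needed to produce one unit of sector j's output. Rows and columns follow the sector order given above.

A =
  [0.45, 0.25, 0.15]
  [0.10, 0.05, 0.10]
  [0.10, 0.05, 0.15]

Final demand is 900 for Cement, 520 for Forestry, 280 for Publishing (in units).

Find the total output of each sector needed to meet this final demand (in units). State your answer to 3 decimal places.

I − A =
  [   0.55    -0.25    -0.15]
  [  -0.10     0.95    -0.10]
  [  -0.10    -0.05     0.85]
Cofactors of I−A, C_ij = (−1)^(i+j)·(minor ij) (rows/columns in the sector order above):
  C_11 = (0.95)(0.85) − (-0.10)(-0.05) = 0.8025
  C_12 = −[(-0.10)(0.85) − (-0.10)(-0.10)] = 0.0950
  C_13 = (-0.10)(-0.05) − (0.95)(-0.10) = 0.1000
  C_21 = −[(-0.25)(0.85) − (-0.15)(-0.05)] = 0.2200
  C_22 = (0.55)(0.85) − (-0.15)(-0.10) = 0.4525
  C_23 = −[(0.55)(-0.05) − (-0.25)(-0.10)] = 0.0525
  C_31 = (-0.25)(-0.10) − (-0.15)(0.95) = 0.1675
  C_32 = −[(0.55)(-0.10) − (-0.15)(-0.10)] = 0.0700
  C_33 = (0.55)(0.95) − (-0.25)(-0.10) = 0.4975
det(I−A) = Σ_j (I−A)_1j·C_1j = (0.55)(0.8025) + (-0.25)(0.0950) + (-0.15)(0.1000) = 0.402625
adj(I−A) = Cᵀ =
  [ 0.8025   0.2200   0.1675]
  [ 0.0950   0.4525   0.0700]
  [ 0.1000   0.0525   0.4975]
(I − A)⁻¹ = adj(I−A) / det(I−A) ≈
  [   1.9932     0.5464     0.4160]
  [   0.2360     1.1239     0.1739]
  [   0.2484     0.1304     1.2356]
x = (I − A)⁻¹ d = adj(I−A)·d / det(I−A), with det(I−A) = 0.402625:
  x_C = (0.8025·900 + 0.2200·520 + 0.1675·280) / 0.402625 = 883.55 / 0.402625 ≈ 2194.474
  x_F = (0.0950·900 + 0.4525·520 + 0.0700·280) / 0.402625 = 340.40 / 0.402625 ≈ 845.452
  x_P = (0.1000·900 + 0.0525·520 + 0.4975·280) / 0.402625 = 256.60 / 0.402625 ≈ 637.318

x_C = 2194.474, x_F = 845.452, x_P = 637.318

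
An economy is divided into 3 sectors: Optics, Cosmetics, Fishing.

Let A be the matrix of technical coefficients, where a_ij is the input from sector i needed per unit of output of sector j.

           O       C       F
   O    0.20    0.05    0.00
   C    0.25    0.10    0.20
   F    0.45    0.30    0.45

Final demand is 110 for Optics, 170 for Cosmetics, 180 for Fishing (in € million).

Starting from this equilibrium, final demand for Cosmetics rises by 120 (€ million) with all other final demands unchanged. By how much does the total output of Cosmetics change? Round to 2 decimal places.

Δx_C = 156.85

I − A =
  [   0.80    -0.05     0.00]
  [  -0.25     0.90    -0.20]
  [  -0.45    -0.30     0.55]
Cofactors of I−A, C_ij = (−1)^(i+j)·(minor ij) (rows/columns in the sector order above):
  C_11 = (0.90)(0.55) − (-0.20)(-0.30) = 0.4350
  C_12 = −[(-0.25)(0.55) − (-0.20)(-0.45)] = 0.2275
  C_13 = (-0.25)(-0.30) − (0.90)(-0.45) = 0.4800
  C_21 = −[(-0.05)(0.55) − (0.00)(-0.30)] = 0.0275
  C_22 = (0.80)(0.55) − (0.00)(-0.45) = 0.4400
  C_23 = −[(0.80)(-0.30) − (-0.05)(-0.45)] = 0.2625
  C_31 = (-0.05)(-0.20) − (0.00)(0.90) = 0.0100
  C_32 = −[(0.80)(-0.20) − (0.00)(-0.25)] = 0.1600
  C_33 = (0.80)(0.90) − (-0.05)(-0.25) = 0.7075
det(I−A) = Σ_j (I−A)_1j·C_1j = (0.80)(0.4350) + (-0.05)(0.2275) + (0.00)(0.4800) = 0.336625
adj(I−A) = Cᵀ =
  [ 0.4350   0.0275   0.0100]
  [ 0.2275   0.4400   0.1600]
  [ 0.4800   0.2625   0.7075]
(I − A)⁻¹ = adj(I−A) / det(I−A) ≈
  [   1.2922     0.0817     0.0297]
  [   0.6758     1.3071     0.4753]
  [   1.4259     0.7798     2.1017]
Δx = (I − A)⁻¹ Δd with Δd having +120 in the Cosmetics component and 0 elsewhere.
So Δx_C = L_CC · (+120), where L_CC = adj(I−A)_CC / det(I−A) = 0.4400 / 0.336625.
Δx_C = 0.4400 × (+120) / 0.336625 = 52.80 / 0.336625 ≈ 156.85.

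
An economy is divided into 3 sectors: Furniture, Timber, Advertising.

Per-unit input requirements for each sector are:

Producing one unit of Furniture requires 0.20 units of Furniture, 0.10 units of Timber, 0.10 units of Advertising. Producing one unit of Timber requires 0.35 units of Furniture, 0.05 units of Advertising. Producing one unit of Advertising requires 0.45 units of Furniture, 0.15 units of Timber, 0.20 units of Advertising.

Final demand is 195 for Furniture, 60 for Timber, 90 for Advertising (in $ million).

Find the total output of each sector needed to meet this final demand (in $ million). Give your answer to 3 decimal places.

I − A =
  [   0.80    -0.35    -0.45]
  [  -0.10     1.00    -0.15]
  [  -0.10    -0.05     0.80]
Cofactors of I−A, C_ij = (−1)^(i+j)·(minor ij) (rows/columns in the sector order above):
  C_11 = (1.00)(0.80) − (-0.15)(-0.05) = 0.7925
  C_12 = −[(-0.10)(0.80) − (-0.15)(-0.10)] = 0.0950
  C_13 = (-0.10)(-0.05) − (1.00)(-0.10) = 0.1050
  C_21 = −[(-0.35)(0.80) − (-0.45)(-0.05)] = 0.3025
  C_22 = (0.80)(0.80) − (-0.45)(-0.10) = 0.5950
  C_23 = −[(0.80)(-0.05) − (-0.35)(-0.10)] = 0.0750
  C_31 = (-0.35)(-0.15) − (-0.45)(1.00) = 0.5025
  C_32 = −[(0.80)(-0.15) − (-0.45)(-0.10)] = 0.1650
  C_33 = (0.80)(1.00) − (-0.35)(-0.10) = 0.7650
det(I−A) = Σ_j (I−A)_1j·C_1j = (0.80)(0.7925) + (-0.35)(0.0950) + (-0.45)(0.1050) = 0.5535
adj(I−A) = Cᵀ =
  [ 0.7925   0.3025   0.5025]
  [ 0.0950   0.5950   0.1650]
  [ 0.1050   0.0750   0.7650]
(I − A)⁻¹ = adj(I−A) / det(I−A) ≈
  [   1.4318     0.5465     0.9079]
  [   0.1716     1.0750     0.2981]
  [   0.1897     0.1355     1.3821]
x = (I − A)⁻¹ d = adj(I−A)·d / det(I−A), with det(I−A) = 0.5535:
  x_1 = (0.7925·195 + 0.3025·60 + 0.5025·90) / 0.5535 = 217.9125 / 0.5535 ≈ 393.699
  x_2 = (0.0950·195 + 0.5950·60 + 0.1650·90) / 0.5535 = 69.075 / 0.5535 ≈ 124.797
  x_3 = (0.1050·195 + 0.0750·60 + 0.7650·90) / 0.5535 = 93.825 / 0.5535 ≈ 169.512

x_1 = 393.699, x_2 = 124.797, x_3 = 169.512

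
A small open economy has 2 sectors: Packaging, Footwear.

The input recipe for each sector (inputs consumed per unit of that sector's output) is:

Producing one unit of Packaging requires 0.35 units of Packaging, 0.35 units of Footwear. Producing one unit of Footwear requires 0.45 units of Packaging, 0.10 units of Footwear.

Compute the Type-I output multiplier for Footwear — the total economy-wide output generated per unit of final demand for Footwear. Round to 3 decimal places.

I − A =
  [   0.65    -0.45]
  [  -0.35     0.90]
det(I−A) = (0.65)(0.90) − (-0.45)(-0.35) = 0.4275
adj(I−A) = [[0.90, 0.45], [0.35, 0.65]]
(I − A)⁻¹ = adj(I−A) / det(I−A) ≈
  [   2.1053     1.0526]
  [   0.8187     1.5205]
The output multiplier for sector j is the column-j sum of the Leontief inverse (I − A)⁻¹ = adj(I−A) / det(I−A).
Column 2 of adj(I−A): (0.45, 0.65); det(I−A) = 0.4275.
m_2 = (0.45 + 0.65) / 0.4275 = 1.10 / 0.4275 ≈ 2.573.

m_2 = 2.573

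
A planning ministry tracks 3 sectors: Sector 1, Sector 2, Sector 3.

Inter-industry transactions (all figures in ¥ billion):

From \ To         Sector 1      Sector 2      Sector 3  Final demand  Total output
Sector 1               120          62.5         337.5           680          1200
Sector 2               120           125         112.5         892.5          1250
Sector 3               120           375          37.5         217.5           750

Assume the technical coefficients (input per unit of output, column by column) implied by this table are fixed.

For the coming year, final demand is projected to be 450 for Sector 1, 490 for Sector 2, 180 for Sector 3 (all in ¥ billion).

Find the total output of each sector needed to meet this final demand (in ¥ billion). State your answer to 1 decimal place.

x_1 = 788.9, x_2 = 715.2, x_3 = 498.4

Technical coefficients a_ij = z_ij / X_j:
  a_11 = 120/1200 = 0.10, a_21 = 120/1200 = 0.10, a_31 = 120/1200 = 0.10
  a_12 = 62.5/1250 = 0.05, a_22 = 125/1250 = 0.10, a_32 = 375/1250 = 0.30
  a_13 = 337.5/750 = 0.45, a_23 = 112.5/750 = 0.15, a_33 = 37.5/750 = 0.05
I − A =
  [   0.90    -0.05    -0.45]
  [  -0.10     0.90    -0.15]
  [  -0.10    -0.30     0.95]
Cofactors of I−A, C_ij = (−1)^(i+j)·(minor ij) (rows/columns in the sector order above):
  C_11 = (0.90)(0.95) − (-0.15)(-0.30) = 0.8100
  C_12 = −[(-0.10)(0.95) − (-0.15)(-0.10)] = 0.1100
  C_13 = (-0.10)(-0.30) − (0.90)(-0.10) = 0.1200
  C_21 = −[(-0.05)(0.95) − (-0.45)(-0.30)] = 0.1825
  C_22 = (0.90)(0.95) − (-0.45)(-0.10) = 0.8100
  C_23 = −[(0.90)(-0.30) − (-0.05)(-0.10)] = 0.2750
  C_31 = (-0.05)(-0.15) − (-0.45)(0.90) = 0.4125
  C_32 = −[(0.90)(-0.15) − (-0.45)(-0.10)] = 0.1800
  C_33 = (0.90)(0.90) − (-0.05)(-0.10) = 0.8050
det(I−A) = Σ_j (I−A)_1j·C_1j = (0.90)(0.8100) + (-0.05)(0.1100) + (-0.45)(0.1200) = 0.6695
adj(I−A) = Cᵀ =
  [ 0.8100   0.1825   0.4125]
  [ 0.1100   0.8100   0.1800]
  [ 0.1200   0.2750   0.8050]
(I − A)⁻¹ = adj(I−A) / det(I−A) ≈
  [   1.2099     0.2726     0.6161]
  [   0.1643     1.2099     0.2689]
  [   0.1792     0.4108     1.2024]
x = (I − A)⁻¹ d = adj(I−A)·d / det(I−A), with det(I−A) = 0.6695:
  x_1 = (0.8100·450 + 0.1825·490 + 0.4125·180) / 0.6695 = 528.175 / 0.6695 ≈ 788.9
  x_2 = (0.1100·450 + 0.8100·490 + 0.1800·180) / 0.6695 = 478.80 / 0.6695 ≈ 715.2
  x_3 = (0.1200·450 + 0.2750·490 + 0.8050·180) / 0.6695 = 333.65 / 0.6695 ≈ 498.4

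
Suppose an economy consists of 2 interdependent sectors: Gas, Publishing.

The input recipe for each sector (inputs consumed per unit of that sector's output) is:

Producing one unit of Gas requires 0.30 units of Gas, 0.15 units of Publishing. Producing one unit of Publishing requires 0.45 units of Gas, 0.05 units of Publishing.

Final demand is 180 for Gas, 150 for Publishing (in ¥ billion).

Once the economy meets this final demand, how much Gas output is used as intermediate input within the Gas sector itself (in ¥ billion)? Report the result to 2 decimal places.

I − A =
  [   0.70    -0.45]
  [  -0.15     0.95]
det(I−A) = (0.70)(0.95) − (-0.45)(-0.15) = 0.5975
adj(I−A) = [[0.95, 0.45], [0.15, 0.70]]
(I − A)⁻¹ = adj(I−A) / det(I−A) ≈
  [   1.5900     0.7531]
  [   0.2510     1.1715]
First solve x = (I − A)⁻¹ d = adj(I−A)·d / det(I−A); in particular x_G = (0.95·180 + 0.45·150) / 0.5975 = 238.50 / 0.5975 ≈ 399.1632.
Intermediate flow from G to G: z_GG = a_GG · x_G = 0.30 × 238.50 / 0.5975 = 71.55 / 0.5975 ≈ 119.75.

z_GG = 119.75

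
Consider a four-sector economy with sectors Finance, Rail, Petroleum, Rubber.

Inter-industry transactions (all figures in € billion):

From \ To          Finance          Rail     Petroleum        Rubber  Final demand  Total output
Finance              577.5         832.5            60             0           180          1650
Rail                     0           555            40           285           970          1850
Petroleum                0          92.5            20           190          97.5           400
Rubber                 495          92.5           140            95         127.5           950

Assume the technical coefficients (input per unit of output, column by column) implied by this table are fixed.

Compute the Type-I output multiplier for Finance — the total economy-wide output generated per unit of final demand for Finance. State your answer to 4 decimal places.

Technical coefficients a_ij = z_ij / X_j:
  a_11 = 577.5/1650 = 0.35, a_21 = 0/1650 = 0.00, a_31 = 0/1650 = 0.00, a_41 = 495/1650 = 0.30
  a_12 = 832.5/1850 = 0.45, a_22 = 555/1850 = 0.30, a_32 = 92.5/1850 = 0.05, a_42 = 92.5/1850 = 0.05
  a_13 = 60/400 = 0.15, a_23 = 40/400 = 0.10, a_33 = 20/400 = 0.05, a_43 = 140/400 = 0.35
  a_14 = 0/950 = 0.00, a_24 = 285/950 = 0.30, a_34 = 190/950 = 0.20, a_44 = 95/950 = 0.10
I − A =
  [   0.65    -0.45    -0.15     0.00]
  [   0.00     0.70    -0.10    -0.30]
  [   0.00    -0.05     0.95    -0.20]
  [  -0.30    -0.05    -0.35     0.90]
Compute the cofactors C_ij = (−1)^(i+j)·(3×3 minor ij) of I−A; the adjugate is their transpose:
adj(I−A) = Cᵀ =
  [ 0.52450   0.36150   0.18000   0.16050]
  [ 0.09150   0.50125   0.14025   0.19825]
  [ 0.04650   0.06275   0.35925   0.10075]
  [ 0.19800   0.17275   0.20750   0.42900]
det(I−A) = Σ_j (I−A)_1j·C_1j = (0.65)(0.52450) + (-0.45)(0.09150) + (-0.15)(0.04650) + (0.00)(0.19800) = 0.292775
(I − A)⁻¹ = adj(I−A) / det(I−A) ≈
  [   1.79148     1.23474     0.61481     0.54820]
  [   0.31253     1.71207     0.47904     0.67714]
  [   0.15883     0.21433     1.22705     0.34412]
  [   0.67629     0.59004     0.70874     1.46529]
The output multiplier for sector j is the column-j sum of the Leontief inverse (I − A)⁻¹ = adj(I−A) / det(I−A).
Column 1 of adj(I−A): (0.52450, 0.09150, 0.04650, 0.19800); det(I−A) = 0.292775.
m_1 = (0.52450 + 0.09150 + 0.04650 + 0.19800) / 0.292775 = 0.8605 / 0.292775 ≈ 2.9391.

m_1 = 2.9391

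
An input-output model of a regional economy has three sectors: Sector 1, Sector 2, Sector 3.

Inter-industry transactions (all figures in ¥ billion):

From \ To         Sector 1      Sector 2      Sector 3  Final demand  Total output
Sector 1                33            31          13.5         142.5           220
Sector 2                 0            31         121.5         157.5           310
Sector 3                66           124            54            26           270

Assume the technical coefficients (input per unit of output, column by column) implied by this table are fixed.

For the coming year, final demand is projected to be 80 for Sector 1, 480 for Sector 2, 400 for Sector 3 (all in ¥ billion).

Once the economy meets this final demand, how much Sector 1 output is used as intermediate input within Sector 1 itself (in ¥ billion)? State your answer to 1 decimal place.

z_11 = 44.2

Technical coefficients a_ij = z_ij / X_j:
  a_11 = 33/220 = 0.15, a_21 = 0/220 = 0.00, a_31 = 66/220 = 0.30
  a_12 = 31/310 = 0.10, a_22 = 31/310 = 0.10, a_32 = 124/310 = 0.40
  a_13 = 13.5/270 = 0.05, a_23 = 121.5/270 = 0.45, a_33 = 54/270 = 0.20
I − A =
  [   0.85    -0.10    -0.05]
  [   0.00     0.90    -0.45]
  [  -0.30    -0.40     0.80]
Cofactors of I−A, C_ij = (−1)^(i+j)·(minor ij) (rows/columns in the sector order above):
  C_11 = (0.90)(0.80) − (-0.45)(-0.40) = 0.5400
  C_12 = −[(0.00)(0.80) − (-0.45)(-0.30)] = 0.1350
  C_13 = (0.00)(-0.40) − (0.90)(-0.30) = 0.2700
  C_21 = −[(-0.10)(0.80) − (-0.05)(-0.40)] = 0.1000
  C_22 = (0.85)(0.80) − (-0.05)(-0.30) = 0.6650
  C_23 = −[(0.85)(-0.40) − (-0.10)(-0.30)] = 0.3700
  C_31 = (-0.10)(-0.45) − (-0.05)(0.90) = 0.0900
  C_32 = −[(0.85)(-0.45) − (-0.05)(0.00)] = 0.3825
  C_33 = (0.85)(0.90) − (-0.10)(0.00) = 0.7650
det(I−A) = Σ_j (I−A)_1j·C_1j = (0.85)(0.5400) + (-0.10)(0.1350) + (-0.05)(0.2700) = 0.4320
adj(I−A) = Cᵀ =
  [ 0.5400   0.1000   0.0900]
  [ 0.1350   0.6650   0.3825]
  [ 0.2700   0.3700   0.7650]
(I − A)⁻¹ = adj(I−A) / det(I−A) ≈
  [   1.2500     0.2315     0.2083]
  [   0.3125     1.5394     0.8854]
  [   0.6250     0.8565     1.7708]
First solve x = (I − A)⁻¹ d = adj(I−A)·d / det(I−A); in particular x_1 = (0.5400·80 + 0.1000·480 + 0.0900·400) / 0.4320 = 127.20 / 0.4320 ≈ 294.444.
Intermediate flow from 1 to 1: z_11 = a_11 · x_1 = 0.15 × 127.20 / 0.4320 = 19.08 / 0.4320 ≈ 44.2.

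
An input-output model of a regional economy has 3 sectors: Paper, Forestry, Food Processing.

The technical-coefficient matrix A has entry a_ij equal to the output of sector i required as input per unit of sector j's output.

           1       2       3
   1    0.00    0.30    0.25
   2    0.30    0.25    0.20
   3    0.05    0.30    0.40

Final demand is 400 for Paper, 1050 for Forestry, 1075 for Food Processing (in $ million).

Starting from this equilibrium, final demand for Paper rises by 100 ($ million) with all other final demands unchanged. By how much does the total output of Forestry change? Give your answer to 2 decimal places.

Δx_2 = 63.10

I − A =
  [   1.00    -0.30    -0.25]
  [  -0.30     0.75    -0.20]
  [  -0.05    -0.30     0.60]
Cofactors of I−A, C_ij = (−1)^(i+j)·(minor ij) (rows/columns in the sector order above):
  C_11 = (0.75)(0.60) − (-0.20)(-0.30) = 0.3900
  C_12 = −[(-0.30)(0.60) − (-0.20)(-0.05)] = 0.1900
  C_13 = (-0.30)(-0.30) − (0.75)(-0.05) = 0.1275
  C_21 = −[(-0.30)(0.60) − (-0.25)(-0.30)] = 0.2550
  C_22 = (1.00)(0.60) − (-0.25)(-0.05) = 0.5875
  C_23 = −[(1.00)(-0.30) − (-0.30)(-0.05)] = 0.3150
  C_31 = (-0.30)(-0.20) − (-0.25)(0.75) = 0.2475
  C_32 = −[(1.00)(-0.20) − (-0.25)(-0.30)] = 0.2750
  C_33 = (1.00)(0.75) − (-0.30)(-0.30) = 0.6600
det(I−A) = Σ_j (I−A)_1j·C_1j = (1.00)(0.3900) + (-0.30)(0.1900) + (-0.25)(0.1275) = 0.301125
adj(I−A) = Cᵀ =
  [ 0.3900   0.2550   0.2475]
  [ 0.1900   0.5875   0.2750]
  [ 0.1275   0.3150   0.6600]
(I − A)⁻¹ = adj(I−A) / det(I−A) ≈
  [   1.2951     0.8468     0.8219]
  [   0.6310     1.9510     0.9132]
  [   0.4234     1.0461     2.1918]
Δx = (I − A)⁻¹ Δd with Δd having +100 in the Paper component and 0 elsewhere.
So Δx_2 = L_21 · (+100), where L_21 = adj(I−A)_21 / det(I−A) = 0.1900 / 0.301125.
Δx_2 = 0.1900 × (+100) / 0.301125 = 19.00 / 0.301125 ≈ 63.10.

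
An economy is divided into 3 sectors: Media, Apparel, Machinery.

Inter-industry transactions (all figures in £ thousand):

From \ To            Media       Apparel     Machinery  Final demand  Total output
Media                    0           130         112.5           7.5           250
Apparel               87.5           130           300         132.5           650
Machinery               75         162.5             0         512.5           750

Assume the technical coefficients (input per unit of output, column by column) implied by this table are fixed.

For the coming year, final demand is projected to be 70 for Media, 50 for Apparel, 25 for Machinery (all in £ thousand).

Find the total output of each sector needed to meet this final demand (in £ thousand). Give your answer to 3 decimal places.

Technical coefficients a_ij = z_ij / X_j:
  a_11 = 0/250 = 0.00, a_21 = 87.5/250 = 0.35, a_31 = 75/250 = 0.30
  a_12 = 130/650 = 0.20, a_22 = 130/650 = 0.20, a_32 = 162.5/650 = 0.25
  a_13 = 112.5/750 = 0.15, a_23 = 300/750 = 0.40, a_33 = 0/750 = 0.00
I − A =
  [   1.00    -0.20    -0.15]
  [  -0.35     0.80    -0.40]
  [  -0.30    -0.25     1.00]
Cofactors of I−A, C_ij = (−1)^(i+j)·(minor ij) (rows/columns in the sector order above):
  C_11 = (0.80)(1.00) − (-0.40)(-0.25) = 0.7000
  C_12 = −[(-0.35)(1.00) − (-0.40)(-0.30)] = 0.4700
  C_13 = (-0.35)(-0.25) − (0.80)(-0.30) = 0.3275
  C_21 = −[(-0.20)(1.00) − (-0.15)(-0.25)] = 0.2375
  C_22 = (1.00)(1.00) − (-0.15)(-0.30) = 0.9550
  C_23 = −[(1.00)(-0.25) − (-0.20)(-0.30)] = 0.3100
  C_31 = (-0.20)(-0.40) − (-0.15)(0.80) = 0.2000
  C_32 = −[(1.00)(-0.40) − (-0.15)(-0.35)] = 0.4525
  C_33 = (1.00)(0.80) − (-0.20)(-0.35) = 0.7300
det(I−A) = Σ_j (I−A)_1j·C_1j = (1.00)(0.7000) + (-0.20)(0.4700) + (-0.15)(0.3275) = 0.556875
adj(I−A) = Cᵀ =
  [ 0.7000   0.2375   0.2000]
  [ 0.4700   0.9550   0.4525]
  [ 0.3275   0.3100   0.7300]
(I − A)⁻¹ = adj(I−A) / det(I−A) ≈
  [   1.2570     0.4265     0.3591]
  [   0.8440     1.7149     0.8126]
  [   0.5881     0.5567     1.3109]
x = (I − A)⁻¹ d = adj(I−A)·d / det(I−A), with det(I−A) = 0.556875:
  x_1 = (0.7000·70 + 0.2375·50 + 0.2000·25) / 0.556875 = 65.875 / 0.556875 ≈ 118.294
  x_2 = (0.4700·70 + 0.9550·50 + 0.4525·25) / 0.556875 = 91.9625 / 0.556875 ≈ 165.140
  x_3 = (0.3275·70 + 0.3100·50 + 0.7300·25) / 0.556875 = 56.675 / 0.556875 ≈ 101.773

x_1 = 118.294, x_2 = 165.140, x_3 = 101.773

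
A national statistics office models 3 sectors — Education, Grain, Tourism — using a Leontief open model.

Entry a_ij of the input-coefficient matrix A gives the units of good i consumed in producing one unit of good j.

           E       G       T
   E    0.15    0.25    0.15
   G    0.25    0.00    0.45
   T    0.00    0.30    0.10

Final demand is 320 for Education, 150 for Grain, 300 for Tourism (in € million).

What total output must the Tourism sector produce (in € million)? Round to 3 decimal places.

x_T = 512.227

I − A =
  [   0.85    -0.25    -0.15]
  [  -0.25     1.00    -0.45]
  [   0.00    -0.30     0.90]
Cofactors of I−A, C_ij = (−1)^(i+j)·(minor ij) (rows/columns in the sector order above):
  C_11 = (1.00)(0.90) − (-0.45)(-0.30) = 0.7650
  C_12 = −[(-0.25)(0.90) − (-0.45)(0.00)] = 0.2250
  C_13 = (-0.25)(-0.30) − (1.00)(0.00) = 0.0750
  C_21 = −[(-0.25)(0.90) − (-0.15)(-0.30)] = 0.2700
  C_22 = (0.85)(0.90) − (-0.15)(0.00) = 0.7650
  C_23 = −[(0.85)(-0.30) − (-0.25)(0.00)] = 0.2550
  C_31 = (-0.25)(-0.45) − (-0.15)(1.00) = 0.2625
  C_32 = −[(0.85)(-0.45) − (-0.15)(-0.25)] = 0.4200
  C_33 = (0.85)(1.00) − (-0.25)(-0.25) = 0.7875
det(I−A) = Σ_j (I−A)_1j·C_1j = (0.85)(0.7650) + (-0.25)(0.2250) + (-0.15)(0.0750) = 0.58275
adj(I−A) = Cᵀ =
  [ 0.7650   0.2700   0.2625]
  [ 0.2250   0.7650   0.4200]
  [ 0.0750   0.2550   0.7875]
(I − A)⁻¹ = adj(I−A) / det(I−A) ≈
  [   1.3127     0.4633     0.4505]
  [   0.3861     1.3127     0.7207]
  [   0.1287     0.4376     1.3514]
x = (I − A)⁻¹ d = adj(I−A)·d / det(I−A), with det(I−A) = 0.58275:
  x_E = (0.7650·320 + 0.2700·150 + 0.2625·300) / 0.58275 = 364.05 / 0.58275 ≈ 624.710
  x_G = (0.2250·320 + 0.7650·150 + 0.4200·300) / 0.58275 = 312.75 / 0.58275 ≈ 536.680
  x_T = (0.0750·320 + 0.2550·150 + 0.7875·300) / 0.58275 = 298.50 / 0.58275 ≈ 512.227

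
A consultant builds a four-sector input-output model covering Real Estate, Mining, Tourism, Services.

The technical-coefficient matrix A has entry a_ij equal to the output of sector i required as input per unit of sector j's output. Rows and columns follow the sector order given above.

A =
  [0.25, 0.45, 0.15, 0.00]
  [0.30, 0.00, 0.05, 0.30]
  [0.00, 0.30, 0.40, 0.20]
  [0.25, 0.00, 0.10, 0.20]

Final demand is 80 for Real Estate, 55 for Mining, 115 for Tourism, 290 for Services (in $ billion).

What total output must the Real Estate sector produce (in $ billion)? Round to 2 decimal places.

I − A =
  [   0.75    -0.45    -0.15     0.00]
  [  -0.30     1.00    -0.05    -0.30]
  [   0.00    -0.30     0.60    -0.20]
  [  -0.25     0.00    -0.10     0.80]
Compute the cofactors C_ij = (−1)^(i+j)·(3×3 minor ij) of I−A; the adjugate is their transpose:
adj(I−A) = Cᵀ =
  [ 0.439000   0.243000   0.151500   0.129000]
  [ 0.185500   0.337500   0.099750   0.151500]
  [ 0.144500   0.202500   0.458250   0.190500]
  [ 0.155250   0.101250   0.104625   0.344250]
det(I−A) = Σ_j (I−A)_1j·C_1j = (0.75)(0.439000) + (-0.45)(0.185500) + (-0.15)(0.144500) + (0.00)(0.155250) = 0.2241
(I − A)⁻¹ = adj(I−A) / det(I−A) ≈
  [   1.9589     1.0843     0.6760     0.5756]
  [   0.8278     1.5060     0.4451     0.6760]
  [   0.6448     0.9036     2.0448     0.8501]
  [   0.6928     0.4518     0.4669     1.5361]
x = (I − A)⁻¹ d = adj(I−A)·d / det(I−A), with det(I−A) = 0.2241:
  x_R = (0.439000·80 + 0.243000·55 + 0.151500·115 + 0.129000·290) / 0.2241 = 103.3175 / 0.2241 ≈ 461.03
  x_M = (0.185500·80 + 0.337500·55 + 0.099750·115 + 0.151500·290) / 0.2241 = 88.80875 / 0.2241 ≈ 396.29
  x_T = (0.144500·80 + 0.202500·55 + 0.458250·115 + 0.190500·290) / 0.2241 = 130.64125 / 0.2241 ≈ 582.96
  x_S = (0.155250·80 + 0.101250·55 + 0.104625·115 + 0.344250·290) / 0.2241 = 129.853125 / 0.2241 ≈ 579.44

x_R = 461.03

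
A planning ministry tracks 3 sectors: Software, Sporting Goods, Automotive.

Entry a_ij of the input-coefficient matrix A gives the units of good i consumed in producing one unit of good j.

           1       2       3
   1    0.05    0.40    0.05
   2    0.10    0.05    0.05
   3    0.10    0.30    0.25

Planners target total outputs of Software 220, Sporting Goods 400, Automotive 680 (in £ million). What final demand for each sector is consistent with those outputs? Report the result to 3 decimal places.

d_1 = 15.000, d_2 = 324.000, d_3 = 368.000

I − A =
  [   0.95    -0.40    -0.05]
  [  -0.10     0.95    -0.05]
  [  -0.10    -0.30     0.75]
d = (I − A) x:
  d_1 = (+0.95)·220 + (-0.40)·400 + (-0.05)·680 = 15.000
  d_2 = (-0.10)·220 + (+0.95)·400 + (-0.05)·680 = 324.000
  d_3 = (-0.10)·220 + (-0.30)·400 + (+0.75)·680 = 368.000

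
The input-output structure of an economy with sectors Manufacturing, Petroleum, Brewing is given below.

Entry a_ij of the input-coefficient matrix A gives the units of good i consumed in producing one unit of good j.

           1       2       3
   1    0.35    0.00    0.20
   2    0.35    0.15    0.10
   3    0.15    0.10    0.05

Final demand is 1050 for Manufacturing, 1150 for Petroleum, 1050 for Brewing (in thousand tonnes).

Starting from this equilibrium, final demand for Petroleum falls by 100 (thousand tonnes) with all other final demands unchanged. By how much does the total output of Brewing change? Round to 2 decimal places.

Δx_3 = -13.38

I − A =
  [   0.65     0.00    -0.20]
  [  -0.35     0.85    -0.10]
  [  -0.15    -0.10     0.95]
Cofactors of I−A, C_ij = (−1)^(i+j)·(minor ij) (rows/columns in the sector order above):
  C_11 = (0.85)(0.95) − (-0.10)(-0.10) = 0.7975
  C_12 = −[(-0.35)(0.95) − (-0.10)(-0.15)] = 0.3475
  C_13 = (-0.35)(-0.10) − (0.85)(-0.15) = 0.1625
  C_21 = −[(0.00)(0.95) − (-0.20)(-0.10)] = 0.0200
  C_22 = (0.65)(0.95) − (-0.20)(-0.15) = 0.5875
  C_23 = −[(0.65)(-0.10) − (0.00)(-0.15)] = 0.0650
  C_31 = (0.00)(-0.10) − (-0.20)(0.85) = 0.1700
  C_32 = −[(0.65)(-0.10) − (-0.20)(-0.35)] = 0.1350
  C_33 = (0.65)(0.85) − (0.00)(-0.35) = 0.5525
det(I−A) = Σ_j (I−A)_1j·C_1j = (0.65)(0.7975) + (0.00)(0.3475) + (-0.20)(0.1625) = 0.485875
adj(I−A) = Cᵀ =
  [ 0.7975   0.0200   0.1700]
  [ 0.3475   0.5875   0.1350]
  [ 0.1625   0.0650   0.5525]
(I − A)⁻¹ = adj(I−A) / det(I−A) ≈
  [   1.6414     0.0412     0.3499]
  [   0.7152     1.2092     0.2778]
  [   0.3344     0.1338     1.1371]
Δx = (I − A)⁻¹ Δd with Δd having -100 in the Petroleum component and 0 elsewhere.
So Δx_3 = L_32 · (-100), where L_32 = adj(I−A)_32 / det(I−A) = 0.0650 / 0.485875.
Δx_3 = 0.0650 × (-100) / 0.485875 = -6.50 / 0.485875 ≈ -13.38.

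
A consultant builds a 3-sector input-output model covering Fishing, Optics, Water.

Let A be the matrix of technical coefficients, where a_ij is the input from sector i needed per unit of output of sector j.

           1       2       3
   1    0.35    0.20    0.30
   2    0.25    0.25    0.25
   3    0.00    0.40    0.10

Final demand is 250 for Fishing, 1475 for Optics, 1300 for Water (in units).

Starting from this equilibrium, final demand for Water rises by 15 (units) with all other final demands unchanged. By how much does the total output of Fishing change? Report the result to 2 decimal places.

I − A =
  [   0.65    -0.20    -0.30]
  [  -0.25     0.75    -0.25]
  [   0.00    -0.40     0.90]
Cofactors of I−A, C_ij = (−1)^(i+j)·(minor ij) (rows/columns in the sector order above):
  C_11 = (0.75)(0.90) − (-0.25)(-0.40) = 0.5750
  C_12 = −[(-0.25)(0.90) − (-0.25)(0.00)] = 0.2250
  C_13 = (-0.25)(-0.40) − (0.75)(0.00) = 0.1000
  C_21 = −[(-0.20)(0.90) − (-0.30)(-0.40)] = 0.3000
  C_22 = (0.65)(0.90) − (-0.30)(0.00) = 0.5850
  C_23 = −[(0.65)(-0.40) − (-0.20)(0.00)] = 0.2600
  C_31 = (-0.20)(-0.25) − (-0.30)(0.75) = 0.2750
  C_32 = −[(0.65)(-0.25) − (-0.30)(-0.25)] = 0.2375
  C_33 = (0.65)(0.75) − (-0.20)(-0.25) = 0.4375
det(I−A) = Σ_j (I−A)_1j·C_1j = (0.65)(0.5750) + (-0.20)(0.2250) + (-0.30)(0.1000) = 0.29875
adj(I−A) = Cᵀ =
  [ 0.5750   0.3000   0.2750]
  [ 0.2250   0.5850   0.2375]
  [ 0.1000   0.2600   0.4375]
(I − A)⁻¹ = adj(I−A) / det(I−A) ≈
  [   1.9247     1.0042     0.9205]
  [   0.7531     1.9582     0.7950]
  [   0.3347     0.8703     1.4644]
Δx = (I − A)⁻¹ Δd with Δd having +15 in the Water component and 0 elsewhere.
So Δx_1 = L_13 · (+15), where L_13 = adj(I−A)_13 / det(I−A) = 0.2750 / 0.29875.
Δx_1 = 0.2750 × (+15) / 0.29875 = 4.125 / 0.29875 ≈ 13.81.

Δx_1 = 13.81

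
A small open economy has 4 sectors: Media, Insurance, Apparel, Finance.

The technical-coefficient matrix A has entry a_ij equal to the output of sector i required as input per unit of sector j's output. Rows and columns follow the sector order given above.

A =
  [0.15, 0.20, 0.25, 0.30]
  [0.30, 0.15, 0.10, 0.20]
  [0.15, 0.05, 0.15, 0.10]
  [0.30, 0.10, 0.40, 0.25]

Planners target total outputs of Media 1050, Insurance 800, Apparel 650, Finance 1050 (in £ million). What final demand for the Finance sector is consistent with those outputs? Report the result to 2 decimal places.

d_F = 132.50

I − A =
  [   0.85    -0.20    -0.25    -0.30]
  [  -0.30     0.85    -0.10    -0.20]
  [  -0.15    -0.05     0.85    -0.10]
  [  -0.30    -0.10    -0.40     0.75]
d = (I − A) x:
  d_M = (+0.85)·1050 + (-0.20)·800 + (-0.25)·650 + (-0.30)·1050 = 255.00
  d_I = (-0.30)·1050 + (+0.85)·800 + (-0.10)·650 + (-0.20)·1050 = 90.00
  d_A = (-0.15)·1050 + (-0.05)·800 + (+0.85)·650 + (-0.10)·1050 = 250.00
  d_F = (-0.30)·1050 + (-0.10)·800 + (-0.40)·650 + (+0.75)·1050 = 132.50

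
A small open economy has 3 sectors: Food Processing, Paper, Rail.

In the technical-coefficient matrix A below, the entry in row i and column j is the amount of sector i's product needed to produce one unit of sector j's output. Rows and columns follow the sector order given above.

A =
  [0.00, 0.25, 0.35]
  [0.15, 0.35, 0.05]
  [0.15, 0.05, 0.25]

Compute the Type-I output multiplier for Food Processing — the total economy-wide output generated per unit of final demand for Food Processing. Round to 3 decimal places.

I − A =
  [   1.00    -0.25    -0.35]
  [  -0.15     0.65    -0.05]
  [  -0.15    -0.05     0.75]
Cofactors of I−A, C_ij = (−1)^(i+j)·(minor ij) (rows/columns in the sector order above):
  C_11 = (0.65)(0.75) − (-0.05)(-0.05) = 0.4850
  C_12 = −[(-0.15)(0.75) − (-0.05)(-0.15)] = 0.1200
  C_13 = (-0.15)(-0.05) − (0.65)(-0.15) = 0.1050
  C_21 = −[(-0.25)(0.75) − (-0.35)(-0.05)] = 0.2050
  C_22 = (1.00)(0.75) − (-0.35)(-0.15) = 0.6975
  C_23 = −[(1.00)(-0.05) − (-0.25)(-0.15)] = 0.0875
  C_31 = (-0.25)(-0.05) − (-0.35)(0.65) = 0.2400
  C_32 = −[(1.00)(-0.05) − (-0.35)(-0.15)] = 0.1025
  C_33 = (1.00)(0.65) − (-0.25)(-0.15) = 0.6125
det(I−A) = Σ_j (I−A)_1j·C_1j = (1.00)(0.4850) + (-0.25)(0.1200) + (-0.35)(0.1050) = 0.41825
adj(I−A) = Cᵀ =
  [ 0.4850   0.2050   0.2400]
  [ 0.1200   0.6975   0.1025]
  [ 0.1050   0.0875   0.6125]
(I − A)⁻¹ = adj(I−A) / det(I−A) ≈
  [   1.1596     0.4901     0.5738]
  [   0.2869     1.6677     0.2451]
  [   0.2510     0.2092     1.4644]
The output multiplier for sector j is the column-j sum of the Leontief inverse (I − A)⁻¹ = adj(I−A) / det(I−A).
Column 1 of adj(I−A): (0.4850, 0.1200, 0.1050); det(I−A) = 0.41825.
m_1 = (0.4850 + 0.1200 + 0.1050) / 0.41825 = 0.71 / 0.41825 ≈ 1.698.

m_1 = 1.698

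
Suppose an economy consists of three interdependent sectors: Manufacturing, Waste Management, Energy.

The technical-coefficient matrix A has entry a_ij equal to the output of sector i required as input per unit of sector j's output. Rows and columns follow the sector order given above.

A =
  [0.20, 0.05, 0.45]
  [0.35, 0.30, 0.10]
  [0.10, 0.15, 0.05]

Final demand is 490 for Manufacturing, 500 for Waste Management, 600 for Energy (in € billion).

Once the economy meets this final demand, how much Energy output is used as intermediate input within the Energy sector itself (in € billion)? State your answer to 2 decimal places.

z_EE = 50.03

I − A =
  [   0.80    -0.05    -0.45]
  [  -0.35     0.70    -0.10]
  [  -0.10    -0.15     0.95]
Cofactors of I−A, C_ij = (−1)^(i+j)·(minor ij) (rows/columns in the sector order above):
  C_11 = (0.70)(0.95) − (-0.10)(-0.15) = 0.6500
  C_12 = −[(-0.35)(0.95) − (-0.10)(-0.10)] = 0.3425
  C_13 = (-0.35)(-0.15) − (0.70)(-0.10) = 0.1225
  C_21 = −[(-0.05)(0.95) − (-0.45)(-0.15)] = 0.1150
  C_22 = (0.80)(0.95) − (-0.45)(-0.10) = 0.7150
  C_23 = −[(0.80)(-0.15) − (-0.05)(-0.10)] = 0.1250
  C_31 = (-0.05)(-0.10) − (-0.45)(0.70) = 0.3200
  C_32 = −[(0.80)(-0.10) − (-0.45)(-0.35)] = 0.2375
  C_33 = (0.80)(0.70) − (-0.05)(-0.35) = 0.5425
det(I−A) = Σ_j (I−A)_1j·C_1j = (0.80)(0.6500) + (-0.05)(0.3425) + (-0.45)(0.1225) = 0.44775
adj(I−A) = Cᵀ =
  [ 0.6500   0.1150   0.3200]
  [ 0.3425   0.7150   0.2375]
  [ 0.1225   0.1250   0.5425]
(I − A)⁻¹ = adj(I−A) / det(I−A) ≈
  [   1.4517     0.2568     0.7147]
  [   0.7649     1.5969     0.5304]
  [   0.2736     0.2792     1.2116]
First solve x = (I − A)⁻¹ d = adj(I−A)·d / det(I−A); in particular x_E = (0.1225·490 + 0.1250·500 + 0.5425·600) / 0.44775 = 448.025 / 0.44775 ≈ 1000.6142.
Intermediate flow from E to E: z_EE = a_EE · x_E = 0.05 × 448.025 / 0.44775 = 22.40125 / 0.44775 ≈ 50.03.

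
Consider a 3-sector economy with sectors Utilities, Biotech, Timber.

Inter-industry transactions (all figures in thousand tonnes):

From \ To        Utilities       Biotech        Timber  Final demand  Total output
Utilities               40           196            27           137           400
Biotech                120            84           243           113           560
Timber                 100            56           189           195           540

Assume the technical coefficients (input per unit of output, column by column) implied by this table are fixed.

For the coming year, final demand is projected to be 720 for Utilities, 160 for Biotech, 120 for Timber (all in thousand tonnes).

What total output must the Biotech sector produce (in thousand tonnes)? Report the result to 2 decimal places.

x_2 = 1078.34

Technical coefficients a_ij = z_ij / X_j:
  a_11 = 40/400 = 0.10, a_21 = 120/400 = 0.30, a_31 = 100/400 = 0.25
  a_12 = 196/560 = 0.35, a_22 = 84/560 = 0.15, a_32 = 56/560 = 0.10
  a_13 = 27/540 = 0.05, a_23 = 243/540 = 0.45, a_33 = 189/540 = 0.35
I − A =
  [   0.90    -0.35    -0.05]
  [  -0.30     0.85    -0.45]
  [  -0.25    -0.10     0.65]
Cofactors of I−A, C_ij = (−1)^(i+j)·(minor ij) (rows/columns in the sector order above):
  C_11 = (0.85)(0.65) − (-0.45)(-0.10) = 0.5075
  C_12 = −[(-0.30)(0.65) − (-0.45)(-0.25)] = 0.3075
  C_13 = (-0.30)(-0.10) − (0.85)(-0.25) = 0.2425
  C_21 = −[(-0.35)(0.65) − (-0.05)(-0.10)] = 0.2325
  C_22 = (0.90)(0.65) − (-0.05)(-0.25) = 0.5725
  C_23 = −[(0.90)(-0.10) − (-0.35)(-0.25)] = 0.1775
  C_31 = (-0.35)(-0.45) − (-0.05)(0.85) = 0.2000
  C_32 = −[(0.90)(-0.45) − (-0.05)(-0.30)] = 0.4200
  C_33 = (0.90)(0.85) − (-0.35)(-0.30) = 0.6600
det(I−A) = Σ_j (I−A)_1j·C_1j = (0.90)(0.5075) + (-0.35)(0.3075) + (-0.05)(0.2425) = 0.3370
adj(I−A) = Cᵀ =
  [ 0.5075   0.2325   0.2000]
  [ 0.3075   0.5725   0.4200]
  [ 0.2425   0.1775   0.6600]
(I − A)⁻¹ = adj(I−A) / det(I−A) ≈
  [   1.5059     0.6899     0.5935]
  [   0.9125     1.6988     1.2463]
  [   0.7196     0.5267     1.9585]
x = (I − A)⁻¹ d = adj(I−A)·d / det(I−A), with det(I−A) = 0.3370:
  x_1 = (0.5075·720 + 0.2325·160 + 0.2000·120) / 0.3370 = 426.60 / 0.3370 ≈ 1265.88
  x_2 = (0.3075·720 + 0.5725·160 + 0.4200·120) / 0.3370 = 363.40 / 0.3370 ≈ 1078.34
  x_3 = (0.2425·720 + 0.1775·160 + 0.6600·120) / 0.3370 = 282.20 / 0.3370 ≈ 837.39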